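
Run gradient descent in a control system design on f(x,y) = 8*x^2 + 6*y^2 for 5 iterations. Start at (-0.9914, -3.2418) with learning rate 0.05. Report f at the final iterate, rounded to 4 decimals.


Gradient descent on f(x,y) = 8*x^2 + 6*y^2.
Starting point: (-0.9914, -3.2418), alpha = 0.05
Step 1: grad_x = 2*8*-0.9914 = -15.8624, grad_y = 2*6*-3.2418 = -38.9016
  x_1 = -0.9914 - 0.05*-15.8624 = -0.1983
  y_1 = -3.2418 - 0.05*-38.9016 = -1.2967
Step 2: grad_x = 2*8*-0.1983 = -3.1725, grad_y = 2*6*-1.2967 = -15.5606
  x_2 = -0.1983 - 0.05*-3.1725 = -0.0397
  y_2 = -1.2967 - 0.05*-15.5606 = -0.5187
Step 3: grad_x = 2*8*-0.0397 = -0.6345, grad_y = 2*6*-0.5187 = -6.2243
  x_3 = -0.0397 - 0.05*-0.6345 = -0.0079
  y_3 = -0.5187 - 0.05*-6.2243 = -0.2075
Step 4: grad_x = 2*8*-0.0079 = -0.1269, grad_y = 2*6*-0.2075 = -2.4897
  x_4 = -0.0079 - 0.05*-0.1269 = -0.0016
  y_4 = -0.2075 - 0.05*-2.4897 = -0.083
Step 5: grad_x = 2*8*-0.0016 = -0.0254, grad_y = 2*6*-0.083 = -0.9959
  x_5 = -0.0016 - 0.05*-0.0254 = -0.0003
  y_5 = -0.083 - 0.05*-0.9959 = -0.0332
f(-0.0003, -0.0332) = 8*(-0.0003)^2 + 6*(-0.0332)^2 = 0.0066


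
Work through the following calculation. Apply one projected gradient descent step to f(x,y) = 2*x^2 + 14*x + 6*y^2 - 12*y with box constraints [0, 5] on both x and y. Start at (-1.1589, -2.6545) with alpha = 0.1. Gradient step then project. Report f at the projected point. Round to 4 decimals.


Step 1: Compute gradient at (-1.1589, -2.6545).
grad_x = 2*2*-1.1589 + 14 = 9.3644
grad_y = 2*6*-2.6545 - 12 = -43.854
Step 2: Gradient step.
x_raw = -1.1589 - 0.1*9.3644 = -2.0953
y_raw = -2.6545 - 0.1*-43.854 = 1.7309
Step 3: Project onto [0, 5].
x_proj = clip(-2.0953) = 0.0
y_proj = clip(1.7309) = 1.7309
Step 4: Evaluate f.
f(0.0, 1.7309) = -2.7947


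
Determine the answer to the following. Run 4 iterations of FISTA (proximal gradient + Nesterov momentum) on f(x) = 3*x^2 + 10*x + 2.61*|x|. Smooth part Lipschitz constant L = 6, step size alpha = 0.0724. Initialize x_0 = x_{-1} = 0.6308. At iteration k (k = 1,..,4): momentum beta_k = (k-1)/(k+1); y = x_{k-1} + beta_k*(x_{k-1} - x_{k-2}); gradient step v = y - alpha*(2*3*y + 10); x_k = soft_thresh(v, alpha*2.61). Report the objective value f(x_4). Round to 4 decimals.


FISTA on f(x) = 3*x^2 + 10*x + 2.61*|x|
L = 6, alpha = 0.0724
Iteration 1: beta = 0.0, y = 0.6308 + 0.0*(0.6308 - 0.6308) = 0.6308
  grad(y) = 13.7848, v = y - alpha*grad = -0.3672
  prox(v) = soft_thresh(-0.3672, 0.189) = -0.1783
Iteration 2: beta = 0.3333, y = -0.1783 + 0.3333*(-0.1783 - 0.6308) = -0.4479
  grad(y) = 7.3124, v = y - alpha*grad = -0.9774
  prox(v) = soft_thresh(-0.9774, 0.189) = -0.7884
Iteration 3: beta = 0.5, y = -0.7884 + 0.5*(-0.7884 + 0.1783) = -1.0935
  grad(y) = 3.4392, v = y - alpha*grad = -1.3425
  prox(v) = soft_thresh(-1.3425, 0.189) = -1.1535
Iteration 4: beta = 0.6, y = -1.1535 + 0.6*(-1.1535 + 0.7884) = -1.3726
  grad(y) = 1.7646, v = y - alpha*grad = -1.5003
  prox(v) = soft_thresh(-1.5003, 0.189) = -1.3114
f(x_4) = 3*(-1.3114)^2 + 10*(-1.3114) + 2.61*|-1.3114| = -4.532


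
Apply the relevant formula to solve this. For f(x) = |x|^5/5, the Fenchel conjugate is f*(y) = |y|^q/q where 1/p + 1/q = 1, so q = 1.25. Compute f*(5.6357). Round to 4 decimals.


The conjugate exponent q satisfies 1/p + 1/q = 1.
p = 5, so q = 5/(5 - 1) = 1.25
|y|^q = 5.6357^1.25 = 8.6833
f*(5.6357) = 8.6833 / 1.25 = 6.9466


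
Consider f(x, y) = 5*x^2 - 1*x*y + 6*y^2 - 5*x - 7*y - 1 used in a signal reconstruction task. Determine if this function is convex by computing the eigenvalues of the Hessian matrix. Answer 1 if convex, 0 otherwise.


The Hessian of f(x,y) = 5*x^2 - 1*x*y + 6*y^2 - 5*x - 7*y - 1 is:
H = [[10, -1], [-1, 12]]
Trace = 10 + 12 = 22
Determinant = 10*12 - (-1)^2 = 119
Discriminant = (22)^2 - 4*119 = 8.0
Eigenvalues: lambda_1 = 9.5858, lambda_2 = 12.4142
The function is convex.

1


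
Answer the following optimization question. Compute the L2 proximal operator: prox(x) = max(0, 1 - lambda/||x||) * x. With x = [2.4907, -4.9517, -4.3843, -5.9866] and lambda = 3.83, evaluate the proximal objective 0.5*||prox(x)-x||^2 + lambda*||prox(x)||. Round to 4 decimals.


Step 1: Compute ||x||.
||x|| = 9.262
Step 2: Compute scaling factor.
scale = max(0, 1 - 3.83/9.262) = 0.5865
Step 3: prox(x) = [1.4608, -2.9041, -2.5713, -3.511]
||prox(x)|| = 5.432
Step 4: Proximal objective.
0.5*||prox-x||^2 = 7.3345
lambda*||prox|| = 20.8046
Total = 28.139


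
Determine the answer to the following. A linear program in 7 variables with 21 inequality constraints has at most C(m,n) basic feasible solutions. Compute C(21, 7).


Each vertex corresponds to some choice of n active constraints out of m, so the number of vertices is at most C(m, n) = m! / (n!(m-n)!).
m = 21, n = 7
Numerator: 21 * 20 * 19 * 18 * 17 * 16 * 15
Denominator: 7! = 5040
C(21, 7) = 116280


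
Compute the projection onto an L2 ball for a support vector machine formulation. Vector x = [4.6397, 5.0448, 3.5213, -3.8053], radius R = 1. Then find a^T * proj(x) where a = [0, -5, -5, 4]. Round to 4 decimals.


Step 1: Compute ||x|| (intermediates to 6 decimals).
||x|| = sqrt(4.6397^2 + 5.0448^2 + 3.5213^2 + (-3.8053)^2) = 8.593991
Step 2: Project.
Since ||x|| > R, scale = R/||x|| = 1/8.593991 = 0.11636, proj(x) = scale * x
proj(x) = [0.539875, 0.587013, 0.409738, -0.442785]
Step 3: Dot product.
a^T * proj(x) = 0*0.539875 - 5*0.587013 - 5*0.409738 + 4*(-0.442785) = -6.7549


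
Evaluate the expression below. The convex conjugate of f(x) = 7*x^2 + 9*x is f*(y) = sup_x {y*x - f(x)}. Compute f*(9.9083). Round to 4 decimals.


f*(y) = sup_x {y*x - a*x^2 - b*x} = sup_x {(y-b)*x - a*x^2}
FOC: (y - b) - 2a*x = 0 => x* = (y - b)/(2a)
x* = (9.9083 - 9)/(2*7) = 0.0649
f*(9.9083) = (y-b)^2/(4a) = (9.9083 - 9)^2/(4*7)
= 0.825/28 = 0.0295


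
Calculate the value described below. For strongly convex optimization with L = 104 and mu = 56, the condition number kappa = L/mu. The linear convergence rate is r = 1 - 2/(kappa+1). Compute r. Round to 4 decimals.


Step 1: Compute the condition number.
kappa = L/mu = 104/56 = 1.8571
Step 2: Compute the convergence rate.
r = 1 - 2/(kappa + 1) = 1 - 2*mu/(L + mu) = (L - mu)/(L + mu) = 48/160 = 0.3


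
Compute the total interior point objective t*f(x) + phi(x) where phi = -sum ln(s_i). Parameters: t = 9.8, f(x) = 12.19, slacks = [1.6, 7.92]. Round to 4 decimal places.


Step 1: Compute log-barrier.
ln values: [0.47, 2.0694]
phi = -(0.47 + 2.0694) = -2.5394
Step 2: Compute augmented objective.
t*f(x) = 9.8*12.19 = 119.462
Total = 119.462 - 2.5394 = 116.9226


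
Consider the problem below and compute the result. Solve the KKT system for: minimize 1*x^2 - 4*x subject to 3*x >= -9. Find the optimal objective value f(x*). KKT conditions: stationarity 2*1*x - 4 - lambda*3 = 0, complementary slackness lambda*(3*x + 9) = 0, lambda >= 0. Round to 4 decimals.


Step 1: Try lambda = 0 (constraint inactive).
Stationarity: 2*1*x - 4 = 0
x* = 4/(2*1) = 2.0
Check constraint: 3*2.0 = 6.0 >= -9 -- satisfied.
Step 2: Compute optimal value.
f(x*) = 1*2.0^2 - 4*2.0 = -4.0


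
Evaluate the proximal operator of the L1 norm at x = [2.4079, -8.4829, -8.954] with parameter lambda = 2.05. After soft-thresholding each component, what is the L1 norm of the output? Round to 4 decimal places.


Soft-thresholding with lambda = 2.05:
prox(2.4079) = sign(2.4079)*max(|2.4079| - 2.05, 0) = 0.3579
prox(-8.4829) = sign(-8.4829)*max(|-8.4829| - 2.05, 0) = -6.4329
prox(-8.954) = sign(-8.954)*max(|-8.954| - 2.05, 0) = -6.904
prox(x) = [0.3579, -6.4329, -6.904]
||prox(x)||_1 = 0.3579 + 6.4329 + 6.904 = 13.6948


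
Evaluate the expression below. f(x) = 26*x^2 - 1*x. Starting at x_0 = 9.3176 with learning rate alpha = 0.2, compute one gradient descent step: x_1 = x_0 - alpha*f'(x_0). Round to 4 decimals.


We compute the gradient at x_0 and apply the update.
f'(x) = 52*x - 1
f'(9.3176) = 52*9.3176 - 1 = 483.5152
x_1 = 9.3176 - 0.2*483.5152 = -87.3854


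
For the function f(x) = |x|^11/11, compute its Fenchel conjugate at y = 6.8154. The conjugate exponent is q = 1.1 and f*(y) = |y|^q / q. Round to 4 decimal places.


The conjugate exponent q satisfies 1/p + 1/q = 1.
p = 11, so q = 11/(11 - 1) = 1.1
|y|^q = 6.8154^1.1 = 8.2573
f*(6.8154) = 8.2573 / 1.1 = 7.5067


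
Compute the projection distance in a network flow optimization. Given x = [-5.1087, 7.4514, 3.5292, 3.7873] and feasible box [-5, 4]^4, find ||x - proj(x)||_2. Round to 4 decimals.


Project each component onto [-5, 4].
clip(-5.1087) = -5.0, clip(7.4514) = 4.0, clip(3.5292) = 3.5292, clip(3.7873) = 3.7873
Projection = [-5.0, 4.0, 3.5292, 3.7873]
Squared diffs: [0.0118, 11.9122, 0.0, 0.0]
Distance = sqrt(11.924) = 3.4531


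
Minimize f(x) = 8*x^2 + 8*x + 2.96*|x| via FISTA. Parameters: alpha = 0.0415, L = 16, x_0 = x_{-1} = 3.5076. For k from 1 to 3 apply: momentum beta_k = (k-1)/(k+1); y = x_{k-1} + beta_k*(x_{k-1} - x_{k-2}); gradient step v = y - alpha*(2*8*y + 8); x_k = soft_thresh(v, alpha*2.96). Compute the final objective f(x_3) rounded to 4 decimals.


FISTA on f(x) = 8*x^2 + 8*x + 2.96*|x|
L = 16, alpha = 0.0415
Iteration 1: beta = 0.0, y = 3.5076 + 0.0*(3.5076 - 3.5076) = 3.5076
  grad(y) = 64.1216, v = y - alpha*grad = 0.8466
  prox(v) = soft_thresh(0.8466, 0.1228) = 0.7237
Iteration 2: beta = 0.3333, y = 0.7237 + 0.3333*(0.7237 - 3.5076) = -0.2042
  grad(y) = 4.732, v = y - alpha*grad = -0.4006
  prox(v) = soft_thresh(-0.4006, 0.1228) = -0.2778
Iteration 3: beta = 0.5, y = -0.2778 + 0.5*(-0.2778 - 0.7237) = -0.7785
  grad(y) = -4.4566, v = y - alpha*grad = -0.5936
  prox(v) = soft_thresh(-0.5936, 0.1228) = -0.4707
f(x_3) = 8*(-0.4707)^2 + 8*(-0.4707) + 2.96*|-0.4707| = -0.5997


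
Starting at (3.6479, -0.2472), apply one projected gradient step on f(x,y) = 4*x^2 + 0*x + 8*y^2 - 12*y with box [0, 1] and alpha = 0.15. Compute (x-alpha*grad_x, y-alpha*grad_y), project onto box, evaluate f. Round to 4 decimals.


Step 1: Compute gradient at (3.6479, -0.2472).
grad_x = 2*4*3.6479 + 0 = 29.1832
grad_y = 2*8*-0.2472 - 12 = -15.9552
Step 2: Gradient step.
x_raw = 3.6479 - 0.15*29.1832 = -0.7296
y_raw = -0.2472 - 0.15*-15.9552 = 2.1461
Step 3: Project onto [0, 1].
x_proj = clip(-0.7296) = 0.0
y_proj = clip(2.1461) = 1.0
Step 4: Evaluate f.
f(0.0, 1.0) = -4.0


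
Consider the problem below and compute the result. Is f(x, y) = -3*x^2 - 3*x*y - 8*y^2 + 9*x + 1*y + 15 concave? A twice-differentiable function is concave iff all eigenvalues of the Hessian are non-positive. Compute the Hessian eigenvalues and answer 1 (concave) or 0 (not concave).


The Hessian of f(x,y) = -3*x^2 - 3*x*y - 8*y^2 + 9*x + 1*y + 15 is:
H = [[-6, -3], [-3, -16]]
Trace = -6 - 16 = -22
Determinant = -6*-16 - (-3)^2 = 87
Discriminant = (-22)^2 - 4*87 = 136.0
Eigenvalues: lambda_1 = -16.831, lambda_2 = -5.169
The function is concave.

1


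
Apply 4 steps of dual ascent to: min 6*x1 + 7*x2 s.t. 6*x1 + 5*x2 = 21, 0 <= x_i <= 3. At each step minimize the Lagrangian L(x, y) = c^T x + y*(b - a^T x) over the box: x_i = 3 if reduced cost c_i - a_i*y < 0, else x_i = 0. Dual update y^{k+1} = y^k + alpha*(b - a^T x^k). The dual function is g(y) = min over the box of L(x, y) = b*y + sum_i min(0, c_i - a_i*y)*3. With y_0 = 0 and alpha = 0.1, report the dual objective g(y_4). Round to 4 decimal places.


Dual ascent for LP: min 6*x1 + 7*x2, 6*x1 + 5*x2 = 21, 0 <= x_i <= 3
Step 1: y^k = 0.0, reduced costs: (6.0, 7.0)
  x^k = (0.0, 0.0), subgradient = b - a^T x = 21.0
  y^{k+1} = 0.0 + 0.1*21.0 = 2.1
Step 2: y^k = 2.1, reduced costs: (-6.6, -3.5)
  x^k = (3.0, 3.0), subgradient = b - a^T x = -12.0
  y^{k+1} = 2.1 + 0.1*-12.0 = 0.9
Step 3: y^k = 0.9, reduced costs: (0.6, 2.5)
  x^k = (0.0, 0.0), subgradient = b - a^T x = 21.0
  y^{k+1} = 0.9 + 0.1*21.0 = 3.0
Step 4: y^k = 3.0, reduced costs: (-12.0, -8.0)
  x^k = (3.0, 3.0), subgradient = b - a^T x = -12.0
  y^{k+1} = 3.0 + 0.1*-12.0 = 1.8
Dual objective at y_4 = 1.8: reduced costs (-4.8, -2.0), box minimizer x = (3.0, 3.0)
g(y_4) = b*y + (c1 - a1*y)*x1 + (c2 - a2*y)*x2 = 21*1.8 + (-4.8)*3.0 + (-2.0)*3.0 = 37.8 - 14.4 - 6.0 = 17.4


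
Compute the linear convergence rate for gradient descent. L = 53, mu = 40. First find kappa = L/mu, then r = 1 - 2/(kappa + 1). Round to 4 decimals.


Step 1: Compute the condition number.
kappa = L/mu = 53/40 = 1.325
Step 2: Compute the convergence rate.
r = 1 - 2/(kappa + 1) = 1 - 2*mu/(L + mu) = (L - mu)/(L + mu) = 13/93 = 0.1398


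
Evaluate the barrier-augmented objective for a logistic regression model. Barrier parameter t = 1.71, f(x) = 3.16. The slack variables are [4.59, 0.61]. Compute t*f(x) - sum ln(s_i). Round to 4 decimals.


Step 1: Compute log-barrier.
ln values: [1.5239, -0.4943]
phi = -(1.5239 - 0.4943) = -1.0296
Step 2: Compute augmented objective.
t*f(x) = 1.71*3.16 = 5.4036
Total = 5.4036 - 1.0296 = 4.374


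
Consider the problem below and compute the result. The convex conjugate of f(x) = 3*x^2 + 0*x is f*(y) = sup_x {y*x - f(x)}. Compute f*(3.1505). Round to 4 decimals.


f*(y) = sup_x {y*x - a*x^2 - b*x} = sup_x {(y-b)*x - a*x^2}
FOC: (y - b) - 2a*x = 0 => x* = (y - b)/(2a)
x* = (3.1505 - 0)/(2*3) = 0.5251
f*(3.1505) = (y-b)^2/(4a) = (3.1505 - 0)^2/(4*3)
= 9.9257/12 = 0.8271


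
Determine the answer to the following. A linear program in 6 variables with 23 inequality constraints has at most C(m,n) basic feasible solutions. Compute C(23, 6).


Each vertex corresponds to some choice of n active constraints out of m, so the number of vertices is at most C(m, n) = m! / (n!(m-n)!).
m = 23, n = 6
Numerator: 23 * 22 * 21 * 20 * 19 * 18
Denominator: 6! = 720
C(23, 6) = 100947


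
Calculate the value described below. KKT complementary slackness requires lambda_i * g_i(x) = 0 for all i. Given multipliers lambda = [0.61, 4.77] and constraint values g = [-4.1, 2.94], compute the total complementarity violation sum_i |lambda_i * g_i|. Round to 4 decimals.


KKT complementary slackness check:
lambda_1 * g_1 = 0.61 * -4.1 = -2.501
lambda_2 * g_2 = 4.77 * 2.94 = 14.0238
Total violation = 2.501 + 14.0238 = 16.5248


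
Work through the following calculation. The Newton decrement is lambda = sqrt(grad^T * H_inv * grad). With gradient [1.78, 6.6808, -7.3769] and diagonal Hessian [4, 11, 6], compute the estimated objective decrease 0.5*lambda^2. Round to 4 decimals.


Step 1: H is diagonal, so H^(-1) * g = [0.445, 0.6073, -1.2295].
Step 2: g^T H^(-1) g = sum_i g_i^2 / H_ii
  = (1.78)^2/4 + (6.6808)^2/11 + (-7.3769)^2/6
  = 0.7921 + 4.0576 + 9.0698 = 13.9194
Step 3: Objective decrease = 0.5 * g^T H^(-1) g = 6.9597


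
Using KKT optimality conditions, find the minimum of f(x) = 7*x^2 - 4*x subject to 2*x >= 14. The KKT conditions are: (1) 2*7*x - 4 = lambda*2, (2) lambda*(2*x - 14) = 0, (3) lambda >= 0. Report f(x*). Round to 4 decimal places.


Step 1: Try lambda = 0 (constraint inactive).
x_unc = 4/(2*7) = 0.2857
Check: 2*0.2857 = 0.5714 < 14 -- violated!
Step 2: Constraint must be active: 2*x = 14
x* = 14/2 = 7.0
lambda = (2*7*7.0 - 4)/2 = 47.0
Step 3: Compute optimal value.
f(x*) = 7*7.0^2 - 4*7.0 = 315.0


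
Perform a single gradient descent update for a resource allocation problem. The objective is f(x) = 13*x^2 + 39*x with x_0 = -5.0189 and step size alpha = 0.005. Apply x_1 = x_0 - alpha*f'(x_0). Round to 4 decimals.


We compute the gradient at x_0 and apply the update.
f'(x) = 26*x + 39
f'(-5.0189) = 26*-5.0189 + 39 = -91.4914
x_1 = -5.0189 - 0.005*-91.4914 = -4.5614


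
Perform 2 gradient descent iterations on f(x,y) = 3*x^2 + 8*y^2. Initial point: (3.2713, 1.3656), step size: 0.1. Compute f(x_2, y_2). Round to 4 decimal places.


Gradient descent on f(x,y) = 3*x^2 + 8*y^2.
Starting point: (3.2713, 1.3656), alpha = 0.1
Step 1: grad_x = 2*3*3.2713 = 19.6278, grad_y = 2*8*1.3656 = 21.8496
  x_1 = 3.2713 - 0.1*19.6278 = 1.3085
  y_1 = 1.3656 - 0.1*21.8496 = -0.8194
Step 2: grad_x = 2*3*1.3085 = 7.8511, grad_y = 2*8*-0.8194 = -13.1098
  x_2 = 1.3085 - 0.1*7.8511 = 0.5234
  y_2 = -0.8194 - 0.1*-13.1098 = 0.4916
f(0.5234, 0.4916) = 3*0.5234^2 + 8*0.4916^2 = 2.7554


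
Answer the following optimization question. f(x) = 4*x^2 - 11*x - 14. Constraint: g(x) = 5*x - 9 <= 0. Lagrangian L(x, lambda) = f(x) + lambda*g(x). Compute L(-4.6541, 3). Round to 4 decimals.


Step 1: Evaluate f(x).
f(-4.6541) = 4*(-4.6541)^2 - 11*(-4.6541) - 14 = 123.8377
Step 2: Evaluate g(x).
g(-4.6541) = 5*-4.6541 - 9 = -32.2705
Step 3: Compute Lagrangian.
L = 123.8377 + 3*-32.2705 = 27.0262


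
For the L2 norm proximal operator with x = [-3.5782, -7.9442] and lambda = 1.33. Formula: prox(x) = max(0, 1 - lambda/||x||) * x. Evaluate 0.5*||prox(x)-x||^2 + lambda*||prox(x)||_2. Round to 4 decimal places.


Step 1: Compute ||x||.
||x|| = 8.7129
Step 2: Compute scaling factor.
scale = max(0, 1 - 1.33/8.7129) = 0.8474
Step 3: prox(x) = [-3.032, -6.7315]
||prox(x)|| = 7.3829
Step 4: Proximal objective.
0.5*||prox-x||^2 = 0.8845
lambda*||prox|| = 9.8193
Total = 10.7036


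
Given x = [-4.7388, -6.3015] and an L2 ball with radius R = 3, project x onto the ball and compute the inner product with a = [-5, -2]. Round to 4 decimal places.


Step 1: Compute ||x|| (intermediates to 6 decimals).
||x|| = sqrt((-4.7388)^2 + (-6.3015)^2) = 7.884487
Step 2: Project.
Since ||x|| > R, scale = R/||x|| = 3/7.884487 = 0.380494, proj(x) = scale * x
proj(x) = [-1.803085, -2.397683]
Step 3: Dot product.
a^T * proj(x) = -5*(-1.803085) - 2*(-2.397683) = 13.8108


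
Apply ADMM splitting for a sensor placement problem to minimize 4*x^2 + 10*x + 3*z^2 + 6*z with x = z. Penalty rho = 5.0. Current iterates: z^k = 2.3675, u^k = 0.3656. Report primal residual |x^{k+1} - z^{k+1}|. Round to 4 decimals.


ADMM iteration with rho = 5.0, z^k = 2.3675, u^k = 0.3656
Step 1: x-update.
Minimize 4*x^2 + 10*x + (5.0/2)*(x - 2.3675 + 0.3656)^2
FOC: (2*4 + 5.0)*x = -10 + 5.0*(2.3675 - 0.3656)
x^{k+1} = 0.0007
Step 2: z-update.
Minimize 3*z^2 + 6*z + (5.0/2)*(0.0007 - z + 0.3656)^2
FOC: (2*3 + 5.0)*z = -6 + 5.0*(0.0007 + 0.3656)
z^{k+1} = -0.3789
Step 3: u-update.
u^{k+1} = 0.3656 + 0.0007 + 0.3789 = 0.7453
Step 4: Primal residual = |0.0007 + 0.3789| = 0.3797


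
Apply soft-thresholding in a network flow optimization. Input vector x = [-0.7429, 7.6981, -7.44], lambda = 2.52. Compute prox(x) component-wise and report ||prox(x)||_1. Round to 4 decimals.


Soft-thresholding with lambda = 2.52:
prox(-0.7429) = sign(-0.7429)*max(|-0.7429| - 2.52, 0) = 0.0
prox(7.6981) = sign(7.6981)*max(|7.6981| - 2.52, 0) = 5.1781
prox(-7.44) = sign(-7.44)*max(|-7.44| - 2.52, 0) = -4.92
prox(x) = [0.0, 5.1781, -4.92]
||prox(x)||_1 = 0.0 + 5.1781 + 4.92 = 10.0981


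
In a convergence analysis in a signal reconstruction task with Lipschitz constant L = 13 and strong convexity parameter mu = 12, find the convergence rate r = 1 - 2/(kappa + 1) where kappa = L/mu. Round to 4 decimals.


Step 1: Compute the condition number.
kappa = L/mu = 13/12 = 1.0833
Step 2: Compute the convergence rate.
r = 1 - 2/(kappa + 1) = 1 - 2*mu/(L + mu) = (L - mu)/(L + mu) = 1/25 = 0.04


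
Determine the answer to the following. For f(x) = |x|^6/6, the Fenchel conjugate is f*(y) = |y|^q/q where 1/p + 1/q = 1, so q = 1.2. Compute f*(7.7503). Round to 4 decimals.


The conjugate exponent q satisfies 1/p + 1/q = 1.
p = 6, so q = 6/(6 - 1) = 1.2
|y|^q = 7.7503^1.2 = 11.673
f*(7.7503) = 11.673 / 1.2 = 9.7275


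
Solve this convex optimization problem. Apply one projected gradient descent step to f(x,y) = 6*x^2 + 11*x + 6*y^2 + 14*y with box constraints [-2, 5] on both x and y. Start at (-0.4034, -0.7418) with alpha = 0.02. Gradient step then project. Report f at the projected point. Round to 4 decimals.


Step 1: Compute gradient at (-0.4034, -0.7418).
grad_x = 2*6*-0.4034 + 11 = 6.1592
grad_y = 2*6*-0.7418 + 14 = 5.0984
Step 2: Gradient step.
x_raw = -0.4034 - 0.02*6.1592 = -0.5266
y_raw = -0.7418 - 0.02*5.0984 = -0.8438
Step 3: Project onto [-2, 5].
x_proj = clip(-0.5266) = -0.5266
y_proj = clip(-0.8438) = -0.8438
Step 4: Evaluate f.
f(-0.5266, -0.8438) = -11.6698


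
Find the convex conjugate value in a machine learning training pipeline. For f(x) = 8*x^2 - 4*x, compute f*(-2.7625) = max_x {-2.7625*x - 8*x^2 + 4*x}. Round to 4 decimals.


f*(y) = sup_x {y*x - a*x^2 - b*x} = sup_x {(y-b)*x - a*x^2}
FOC: (y - b) - 2a*x = 0 => x* = (y - b)/(2a)
x* = (-2.7625 + 4)/(2*8) = 0.0773
f*(-2.7625) = (y-b)^2/(4a) = (-2.7625 + 4)^2/(4*8)
= 1.5314/32 = 0.0479


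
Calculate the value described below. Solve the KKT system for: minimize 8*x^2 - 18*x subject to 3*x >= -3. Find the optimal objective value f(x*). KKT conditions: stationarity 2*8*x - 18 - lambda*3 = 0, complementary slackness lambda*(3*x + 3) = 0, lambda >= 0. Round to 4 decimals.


Step 1: Try lambda = 0 (constraint inactive).
Stationarity: 2*8*x - 18 = 0
x* = 18/(2*8) = 1.125
Check constraint: 3*1.125 = 3.375 >= -3 -- satisfied.
Step 2: Compute optimal value.
f(x*) = 8*1.125^2 - 18*1.125 = -10.125


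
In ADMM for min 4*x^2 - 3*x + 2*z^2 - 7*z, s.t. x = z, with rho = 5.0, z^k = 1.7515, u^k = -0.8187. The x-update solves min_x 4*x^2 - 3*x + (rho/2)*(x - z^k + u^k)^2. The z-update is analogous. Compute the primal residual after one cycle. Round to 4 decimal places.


ADMM iteration with rho = 5.0, z^k = 1.7515, u^k = -0.8187
Step 1: x-update.
Minimize 4*x^2 - 3*x + (5.0/2)*(x - 1.7515 - 0.8187)^2
FOC: (2*4 + 5.0)*x = 3 + 5.0*(1.7515 + 0.8187)
x^{k+1} = 1.2193
Step 2: z-update.
Minimize 2*z^2 - 7*z + (5.0/2)*(1.2193 - z - 0.8187)^2
FOC: (2*2 + 5.0)*z = 7 + 5.0*(1.2193 - 0.8187)
z^{k+1} = 1.0003
Step 3: u-update.
u^{k+1} = -0.8187 + 1.2193 - 1.0003 = -0.5997
Step 4: Primal residual = |1.2193 - 1.0003| = 0.219


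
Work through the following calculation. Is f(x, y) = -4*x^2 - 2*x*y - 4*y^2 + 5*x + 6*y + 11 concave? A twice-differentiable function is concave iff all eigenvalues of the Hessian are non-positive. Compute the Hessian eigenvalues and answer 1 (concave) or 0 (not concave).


The Hessian of f(x,y) = -4*x^2 - 2*x*y - 4*y^2 + 5*x + 6*y + 11 is:
H = [[-8, -2], [-2, -8]]
Trace = -8 - 8 = -16
Determinant = -8*-8 - (-2)^2 = 60
Discriminant = (-16)^2 - 4*60 = 16.0
Eigenvalues: lambda_1 = -10.0, lambda_2 = -6.0
The function is concave.

1


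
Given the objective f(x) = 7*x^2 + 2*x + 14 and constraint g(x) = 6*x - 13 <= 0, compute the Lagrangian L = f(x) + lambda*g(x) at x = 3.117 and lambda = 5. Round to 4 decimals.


Step 1: Evaluate f(x).
f(3.117) = 7*3.117^2 + 2*3.117 + 14 = 88.2438
Step 2: Evaluate g(x).
g(3.117) = 6*3.117 - 13 = 5.702
Step 3: Compute Lagrangian.
L = 88.2438 + 5*5.702 = 116.7538


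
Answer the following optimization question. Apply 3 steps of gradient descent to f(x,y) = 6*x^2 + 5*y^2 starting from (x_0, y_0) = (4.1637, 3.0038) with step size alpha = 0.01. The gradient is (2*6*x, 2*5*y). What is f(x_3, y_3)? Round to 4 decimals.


Gradient descent on f(x,y) = 6*x^2 + 5*y^2.
Starting point: (4.1637, 3.0038), alpha = 0.01
Step 1: grad_x = 2*6*4.1637 = 49.9644, grad_y = 2*5*3.0038 = 30.038
  x_1 = 4.1637 - 0.01*49.9644 = 3.6641
  y_1 = 3.0038 - 0.01*30.038 = 2.7034
Step 2: grad_x = 2*6*3.6641 = 43.9687, grad_y = 2*5*2.7034 = 27.0342
  x_2 = 3.6641 - 0.01*43.9687 = 3.2244
  y_2 = 2.7034 - 0.01*27.0342 = 2.4331
Step 3: grad_x = 2*6*3.2244 = 38.6924, grad_y = 2*5*2.4331 = 24.3308
  x_3 = 3.2244 - 0.01*38.6924 = 2.8374
  y_3 = 2.4331 - 0.01*24.3308 = 2.1898
f(2.8374, 2.1898) = 6*2.8374^2 + 5*2.1898^2 = 72.282


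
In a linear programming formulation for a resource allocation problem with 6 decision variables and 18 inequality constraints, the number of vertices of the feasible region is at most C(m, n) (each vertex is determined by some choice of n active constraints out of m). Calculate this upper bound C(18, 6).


Each vertex corresponds to some choice of n active constraints out of m, so the number of vertices is at most C(m, n) = m! / (n!(m-n)!).
m = 18, n = 6
Numerator: 18 * 17 * 16 * 15 * 14 * 13
Denominator: 6! = 720
C(18, 6) = 18564


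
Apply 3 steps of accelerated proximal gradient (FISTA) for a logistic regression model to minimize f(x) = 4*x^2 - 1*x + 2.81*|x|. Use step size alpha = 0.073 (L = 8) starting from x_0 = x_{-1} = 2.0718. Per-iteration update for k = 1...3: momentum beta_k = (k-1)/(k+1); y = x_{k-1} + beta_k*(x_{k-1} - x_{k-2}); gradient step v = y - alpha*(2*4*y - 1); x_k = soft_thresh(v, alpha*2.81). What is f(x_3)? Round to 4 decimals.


FISTA on f(x) = 4*x^2 - 1*x + 2.81*|x|
L = 8, alpha = 0.073
Iteration 1: beta = 0.0, y = 2.0718 + 0.0*(2.0718 - 2.0718) = 2.0718
  grad(y) = 15.5744, v = y - alpha*grad = 0.9349
  prox(v) = soft_thresh(0.9349, 0.2051) = 0.7297
Iteration 2: beta = 0.3333, y = 0.7297 + 0.3333*(0.7297 - 2.0718) = 0.2824
  grad(y) = 1.2591, v = y - alpha*grad = 0.1905
  prox(v) = soft_thresh(0.1905, 0.2051) = 0.0
Iteration 3: beta = 0.5, y = 0.0 + 0.5*(0.0 - 0.7297) = -0.3649
  grad(y) = -3.919, v = y - alpha*grad = -0.0788
  prox(v) = soft_thresh(-0.0788, 0.2051) = 0.0
f(x_3) = 4*0.0^2 - 1*0.0 + 2.81*|0.0| = 0.0


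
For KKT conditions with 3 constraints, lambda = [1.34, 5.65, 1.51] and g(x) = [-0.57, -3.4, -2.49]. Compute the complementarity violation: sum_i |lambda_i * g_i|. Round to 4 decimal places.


KKT complementary slackness check:
lambda_1 * g_1 = 1.34 * -0.57 = -0.7638
lambda_2 * g_2 = 5.65 * -3.4 = -19.21
lambda_3 * g_3 = 1.51 * -2.49 = -3.7599
Total violation = 0.7638 + 19.21 + 3.7599 = 23.7337


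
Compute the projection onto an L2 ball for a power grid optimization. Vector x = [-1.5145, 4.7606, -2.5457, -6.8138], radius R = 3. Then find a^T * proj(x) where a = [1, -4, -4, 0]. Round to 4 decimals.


Step 1: Compute ||x|| (intermediates to 6 decimals).
||x|| = sqrt((-1.5145)^2 + 4.7606^2 + (-2.5457)^2 + (-6.8138)^2) = 8.824142
Step 2: Project.
Since ||x|| > R, scale = R/||x|| = 3/8.824142 = 0.339976, proj(x) = scale * x
proj(x) = [-0.514894, 1.61849, -0.865477, -2.316528]
Step 3: Dot product.
a^T * proj(x) = 1*(-0.514894) - 4*1.61849 - 4*(-0.865477) + 0*(-2.316528) = -3.5269


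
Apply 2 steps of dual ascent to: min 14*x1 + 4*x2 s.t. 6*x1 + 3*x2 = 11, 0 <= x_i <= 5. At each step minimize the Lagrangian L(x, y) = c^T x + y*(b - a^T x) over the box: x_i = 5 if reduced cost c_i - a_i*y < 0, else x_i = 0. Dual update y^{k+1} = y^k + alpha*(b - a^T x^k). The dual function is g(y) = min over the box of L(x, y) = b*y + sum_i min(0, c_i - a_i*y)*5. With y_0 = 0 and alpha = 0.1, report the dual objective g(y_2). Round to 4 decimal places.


Dual ascent for LP: min 14*x1 + 4*x2, 6*x1 + 3*x2 = 11, 0 <= x_i <= 5
Step 1: y^k = 0.0, reduced costs: (14.0, 4.0)
  x^k = (0.0, 0.0), subgradient = b - a^T x = 11.0
  y^{k+1} = 0.0 + 0.1*11.0 = 1.1
Step 2: y^k = 1.1, reduced costs: (7.4, 0.7)
  x^k = (0.0, 0.0), subgradient = b - a^T x = 11.0
  y^{k+1} = 1.1 + 0.1*11.0 = 2.2
Dual objective at y_2 = 2.2: reduced costs (0.8, -2.6), box minimizer x = (0.0, 5.0)
g(y_2) = b*y + (c1 - a1*y)*x1 + (c2 - a2*y)*x2 = 11*2.2 + 0.8*0.0 + (-2.6)*5.0 = 24.2 + 0.0 - 13.0 = 11.2


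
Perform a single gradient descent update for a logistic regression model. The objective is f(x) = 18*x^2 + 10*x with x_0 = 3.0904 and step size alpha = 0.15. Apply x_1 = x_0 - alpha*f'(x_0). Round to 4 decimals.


We compute the gradient at x_0 and apply the update.
f'(x) = 36*x + 10
f'(3.0904) = 36*3.0904 + 10 = 121.2544
x_1 = 3.0904 - 0.15*121.2544 = -15.0978


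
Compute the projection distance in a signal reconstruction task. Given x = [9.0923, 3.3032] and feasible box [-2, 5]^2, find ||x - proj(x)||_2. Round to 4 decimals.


Project each component onto [-2, 5].
clip(9.0923) = 5.0, clip(3.3032) = 3.3032
Projection = [5.0, 3.3032]
Squared diffs: [16.7469, 0.0]
Distance = sqrt(16.7469) = 4.0923


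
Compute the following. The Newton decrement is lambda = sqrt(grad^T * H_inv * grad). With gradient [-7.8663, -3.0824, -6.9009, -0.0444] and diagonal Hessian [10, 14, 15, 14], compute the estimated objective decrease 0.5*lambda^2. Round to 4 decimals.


Step 1: H is diagonal, so H^(-1) * g = [-0.7866, -0.2202, -0.4601, -0.0032].
Step 2: g^T H^(-1) g = sum_i g_i^2 / H_ii
  = (-7.8663)^2/10 + (-3.0824)^2/14 + (-6.9009)^2/15 + (-0.0444)^2/14
  = 6.1879 + 0.6787 + 3.1748 + 0.0001 = 10.0415
Step 3: Objective decrease = 0.5 * g^T H^(-1) g = 5.0207


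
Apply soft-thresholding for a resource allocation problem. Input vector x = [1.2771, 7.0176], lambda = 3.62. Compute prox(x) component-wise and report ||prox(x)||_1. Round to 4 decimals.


Soft-thresholding with lambda = 3.62:
prox(1.2771) = sign(1.2771)*max(|1.2771| - 3.62, 0) = 0.0
prox(7.0176) = sign(7.0176)*max(|7.0176| - 3.62, 0) = 3.3976
prox(x) = [0.0, 3.3976]
||prox(x)||_1 = 0.0 + 3.3976 = 3.3976


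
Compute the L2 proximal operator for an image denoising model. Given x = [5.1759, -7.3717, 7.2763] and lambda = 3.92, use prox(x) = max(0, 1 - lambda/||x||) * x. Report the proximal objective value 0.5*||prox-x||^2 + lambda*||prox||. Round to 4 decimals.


Step 1: Compute ||x||.
||x|| = 11.5791
Step 2: Compute scaling factor.
scale = max(0, 1 - 3.92/11.5791) = 0.6615
Step 3: prox(x) = [3.4237, -4.8761, 4.813]
||prox(x)|| = 7.6591
Step 4: Proximal objective.
0.5*||prox-x||^2 = 7.6832
lambda*||prox|| = 30.0237
Total = 37.707


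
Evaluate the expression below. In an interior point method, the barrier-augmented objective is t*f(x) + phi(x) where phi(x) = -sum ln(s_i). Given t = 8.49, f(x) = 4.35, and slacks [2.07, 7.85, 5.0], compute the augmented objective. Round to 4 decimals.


Step 1: Compute log-barrier.
ln values: [0.7275, 2.0605, 1.6094]
phi = -(0.7275 + 2.0605 + 1.6094) = -4.3975
Step 2: Compute augmented objective.
t*f(x) = 8.49*4.35 = 36.9315
Total = 36.9315 - 4.3975 = 32.534


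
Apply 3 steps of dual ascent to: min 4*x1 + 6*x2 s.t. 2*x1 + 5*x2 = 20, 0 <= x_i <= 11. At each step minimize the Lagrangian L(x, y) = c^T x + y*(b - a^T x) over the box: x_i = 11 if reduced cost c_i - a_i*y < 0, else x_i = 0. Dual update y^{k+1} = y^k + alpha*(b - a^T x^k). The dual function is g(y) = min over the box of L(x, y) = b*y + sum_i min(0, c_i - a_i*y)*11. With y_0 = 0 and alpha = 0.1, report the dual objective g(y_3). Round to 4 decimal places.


Dual ascent for LP: min 4*x1 + 6*x2, 2*x1 + 5*x2 = 20, 0 <= x_i <= 11
Step 1: y^k = 0.0, reduced costs: (4.0, 6.0)
  x^k = (0.0, 0.0), subgradient = b - a^T x = 20.0
  y^{k+1} = 0.0 + 0.1*20.0 = 2.0
Step 2: y^k = 2.0, reduced costs: (0.0, -4.0)
  x^k = (0.0, 11.0), subgradient = b - a^T x = -35.0
  y^{k+1} = 2.0 + 0.1*-35.0 = -1.5
Step 3: y^k = -1.5, reduced costs: (7.0, 13.5)
  x^k = (0.0, 0.0), subgradient = b - a^T x = 20.0
  y^{k+1} = -1.5 + 0.1*20.0 = 0.5
Dual objective at y_3 = 0.5: reduced costs (3.0, 3.5), box minimizer x = (0.0, 0.0)
g(y_3) = b*y + (c1 - a1*y)*x1 + (c2 - a2*y)*x2 = 20*0.5 + 3.0*0.0 + 3.5*0.0 = 10.0 + 0.0 + 0.0 = 10.0


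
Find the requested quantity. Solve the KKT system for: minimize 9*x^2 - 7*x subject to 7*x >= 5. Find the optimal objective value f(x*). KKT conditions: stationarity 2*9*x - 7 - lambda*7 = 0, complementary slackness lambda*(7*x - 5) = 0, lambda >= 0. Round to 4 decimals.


Step 1: Try lambda = 0 (constraint inactive).
x_unc = 7/(2*9) = 0.3889
Check: 7*0.3889 = 2.7223 < 5 -- violated!
Step 2: Constraint must be active: 7*x = 5
x* = 5/7 = 0.7143 (rounded; the exact value 5/7 is used below)
lambda = (2*9*(5/7) - 7)/7 = 0.8367
Step 3: Compute optimal value.
f(x*) = 9*(5/7)^2 - 7*(5/7) = -0.4082


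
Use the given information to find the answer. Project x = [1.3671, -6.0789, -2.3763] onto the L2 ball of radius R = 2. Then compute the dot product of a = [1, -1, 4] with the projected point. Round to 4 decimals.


Step 1: Compute ||x|| (intermediates to 6 decimals).
||x|| = sqrt(1.3671^2 + (-6.0789)^2 + (-2.3763)^2) = 6.668492
Step 2: Project.
Since ||x|| > R, scale = R/||x|| = 2/6.668492 = 0.299918, proj(x) = scale * x
proj(x) = [0.410018, -1.823172, -0.712695]
Step 3: Dot product.
a^T * proj(x) = 1*0.410018 - 1*(-1.823172) + 4*(-0.712695) = -0.6176


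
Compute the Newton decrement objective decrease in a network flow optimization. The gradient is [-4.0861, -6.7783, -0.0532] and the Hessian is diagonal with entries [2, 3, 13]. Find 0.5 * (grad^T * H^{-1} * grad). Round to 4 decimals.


Step 1: H is diagonal, so H^(-1) * g = [-2.0431, -2.2594, -0.0041].
Step 2: g^T H^(-1) g = sum_i g_i^2 / H_ii
  = (-4.0861)^2/2 + (-6.7783)^2/3 + (-0.0532)^2/13
  = 8.3481 + 15.3151 + 0.0002 = 23.6634
Step 3: Objective decrease = 0.5 * g^T H^(-1) g = 11.8317


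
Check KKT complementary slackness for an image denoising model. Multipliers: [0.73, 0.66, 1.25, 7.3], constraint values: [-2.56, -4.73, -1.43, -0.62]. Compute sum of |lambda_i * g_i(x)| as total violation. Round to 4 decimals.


KKT complementary slackness check:
lambda_1 * g_1 = 0.73 * -2.56 = -1.8688
lambda_2 * g_2 = 0.66 * -4.73 = -3.1218
lambda_3 * g_3 = 1.25 * -1.43 = -1.7875
lambda_4 * g_4 = 7.3 * -0.62 = -4.526
Total violation = 1.8688 + 3.1218 + 1.7875 + 4.526 = 11.3041


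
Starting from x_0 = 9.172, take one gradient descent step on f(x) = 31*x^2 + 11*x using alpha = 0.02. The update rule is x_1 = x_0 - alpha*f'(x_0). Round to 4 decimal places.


We compute the gradient at x_0 and apply the update.
f'(x) = 62*x + 11
f'(9.172) = 62*9.172 + 11 = 579.664
x_1 = 9.172 - 0.02*579.664 = -2.4213


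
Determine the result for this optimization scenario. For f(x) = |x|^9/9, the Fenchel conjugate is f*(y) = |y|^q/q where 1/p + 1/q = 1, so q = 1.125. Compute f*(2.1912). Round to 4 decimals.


The conjugate exponent q satisfies 1/p + 1/q = 1.
p = 9, so q = 9/(9 - 1) = 1.125
|y|^q = 2.1912^1.125 = 2.4169
f*(2.1912) = 2.4169 / 1.125 = 2.1484


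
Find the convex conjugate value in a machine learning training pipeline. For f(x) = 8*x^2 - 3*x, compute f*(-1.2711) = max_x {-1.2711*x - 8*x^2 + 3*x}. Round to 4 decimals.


f*(y) = sup_x {y*x - a*x^2 - b*x} = sup_x {(y-b)*x - a*x^2}
FOC: (y - b) - 2a*x = 0 => x* = (y - b)/(2a)
x* = (-1.2711 + 3)/(2*8) = 0.1081
f*(-1.2711) = (y-b)^2/(4a) = (-1.2711 + 3)^2/(4*8)
= 2.9891/32 = 0.0934


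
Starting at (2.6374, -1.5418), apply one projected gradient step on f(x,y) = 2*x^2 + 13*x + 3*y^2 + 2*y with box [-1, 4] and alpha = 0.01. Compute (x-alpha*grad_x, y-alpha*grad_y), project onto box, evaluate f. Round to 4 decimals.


Step 1: Compute gradient at (2.6374, -1.5418).
grad_x = 2*2*2.6374 + 13 = 23.5496
grad_y = 2*3*-1.5418 + 2 = -7.2508
Step 2: Gradient step.
x_raw = 2.6374 - 0.01*23.5496 = 2.4019
y_raw = -1.5418 - 0.01*-7.2508 = -1.4693
Step 3: Project onto [-1, 4].
x_proj = clip(2.4019) = 2.4019
y_proj = clip(-1.4693) = -1.0
Step 4: Evaluate f.
f(2.4019, -1.0) = 43.763


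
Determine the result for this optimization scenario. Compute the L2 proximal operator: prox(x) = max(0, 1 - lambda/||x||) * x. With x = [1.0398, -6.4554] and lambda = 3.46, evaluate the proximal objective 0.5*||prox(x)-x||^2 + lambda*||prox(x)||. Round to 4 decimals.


Step 1: Compute ||x||.
||x|| = 6.5386
Step 2: Compute scaling factor.
scale = max(0, 1 - 3.46/6.5386) = 0.4708
Step 3: prox(x) = [0.4896, -3.0394]
||prox(x)|| = 3.0786
Step 4: Proximal objective.
0.5*||prox-x||^2 = 5.9858
lambda*||prox|| = 10.652
Total = 16.6378


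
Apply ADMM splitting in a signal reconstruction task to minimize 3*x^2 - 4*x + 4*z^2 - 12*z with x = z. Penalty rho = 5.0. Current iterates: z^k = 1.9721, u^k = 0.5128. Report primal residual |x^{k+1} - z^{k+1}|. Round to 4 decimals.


ADMM iteration with rho = 5.0, z^k = 1.9721, u^k = 0.5128
Step 1: x-update.
Minimize 3*x^2 - 4*x + (5.0/2)*(x - 1.9721 + 0.5128)^2
FOC: (2*3 + 5.0)*x = 4 + 5.0*(1.9721 - 0.5128)
x^{k+1} = 1.027
Step 2: z-update.
Minimize 4*z^2 - 12*z + (5.0/2)*(1.027 - z + 0.5128)^2
FOC: (2*4 + 5.0)*z = 12 + 5.0*(1.027 + 0.5128)
z^{k+1} = 1.5153
Step 3: u-update.
u^{k+1} = 0.5128 + 1.027 - 1.5153 = 0.0245
Step 4: Primal residual = |1.027 - 1.5153| = 0.4883


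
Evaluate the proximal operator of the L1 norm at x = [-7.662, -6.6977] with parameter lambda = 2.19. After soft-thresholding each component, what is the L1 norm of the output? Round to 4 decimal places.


Soft-thresholding with lambda = 2.19:
prox(-7.662) = sign(-7.662)*max(|-7.662| - 2.19, 0) = -5.472
prox(-6.6977) = sign(-6.6977)*max(|-6.6977| - 2.19, 0) = -4.5077
prox(x) = [-5.472, -4.5077]
||prox(x)||_1 = 5.472 + 4.5077 = 9.9797


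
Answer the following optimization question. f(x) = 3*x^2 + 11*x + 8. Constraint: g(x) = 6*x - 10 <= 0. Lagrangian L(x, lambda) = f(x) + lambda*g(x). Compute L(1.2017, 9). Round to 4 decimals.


Step 1: Evaluate f(x).
f(1.2017) = 3*1.2017^2 + 11*1.2017 + 8 = 25.5509
Step 2: Evaluate g(x).
g(1.2017) = 6*1.2017 - 10 = -2.7898
Step 3: Compute Lagrangian.
L = 25.5509 + 9*-2.7898 = 0.4427


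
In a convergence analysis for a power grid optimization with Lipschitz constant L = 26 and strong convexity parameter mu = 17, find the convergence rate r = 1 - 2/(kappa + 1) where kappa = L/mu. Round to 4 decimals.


Step 1: Compute the condition number.
kappa = L/mu = 26/17 = 1.5294
Step 2: Compute the convergence rate.
r = 1 - 2/(kappa + 1) = 1 - 2*mu/(L + mu) = (L - mu)/(L + mu) = 9/43 = 0.2093


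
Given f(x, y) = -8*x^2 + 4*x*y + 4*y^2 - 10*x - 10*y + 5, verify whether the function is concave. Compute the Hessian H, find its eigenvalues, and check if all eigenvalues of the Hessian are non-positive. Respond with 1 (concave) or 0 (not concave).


The Hessian of f(x,y) = -8*x^2 + 4*x*y + 4*y^2 - 10*x - 10*y + 5 is:
H = [[-16, 4], [4, 8]]
Trace = -16 + 8 = -8
Determinant = -16*8 - (4)^2 = -144
Discriminant = (-8)^2 - 4*-144 = 640.0
Eigenvalues: lambda_1 = -16.6491, lambda_2 = 8.6491
The function is not concave.

0


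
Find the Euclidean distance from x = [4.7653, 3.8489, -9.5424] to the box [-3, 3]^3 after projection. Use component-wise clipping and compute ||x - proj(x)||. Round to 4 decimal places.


Project each component onto [-3, 3].
clip(4.7653) = 3.0, clip(3.8489) = 3.0, clip(-9.5424) = -3.0
Projection = [3.0, 3.0, -3.0]
Squared diffs: [3.1163, 0.7206, 42.803]
Distance = sqrt(46.6399) = 6.8293


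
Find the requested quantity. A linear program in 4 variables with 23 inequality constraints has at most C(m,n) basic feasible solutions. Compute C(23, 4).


Each vertex corresponds to some choice of n active constraints out of m, so the number of vertices is at most C(m, n) = m! / (n!(m-n)!).
m = 23, n = 4
Numerator: 23 * 22 * 21 * 20
Denominator: 4! = 24
C(23, 4) = 8855


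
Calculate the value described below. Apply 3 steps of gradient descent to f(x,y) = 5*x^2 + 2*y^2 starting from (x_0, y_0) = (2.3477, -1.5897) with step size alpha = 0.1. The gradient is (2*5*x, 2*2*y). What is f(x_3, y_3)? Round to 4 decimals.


Gradient descent on f(x,y) = 5*x^2 + 2*y^2.
Starting point: (2.3477, -1.5897), alpha = 0.1
Step 1: grad_x = 2*5*2.3477 = 23.477, grad_y = 2*2*-1.5897 = -6.3588
  x_1 = 2.3477 - 0.1*23.477 = 0.0
  y_1 = -1.5897 - 0.1*-6.3588 = -0.9538
Step 2: grad_x = 2*5*0.0 = 0.0, grad_y = 2*2*-0.9538 = -3.8153
  x_2 = 0.0 - 0.1*0.0 = 0.0
  y_2 = -0.9538 - 0.1*-3.8153 = -0.5723
Step 3: grad_x = 2*5*0.0 = 0.0, grad_y = 2*2*-0.5723 = -2.2892
  x_3 = 0.0 - 0.1*0.0 = 0.0
  y_3 = -0.5723 - 0.1*-2.2892 = -0.3434
f(0.0, -0.3434) = 5*0.0^2 + 2*(-0.3434)^2 = 0.2358


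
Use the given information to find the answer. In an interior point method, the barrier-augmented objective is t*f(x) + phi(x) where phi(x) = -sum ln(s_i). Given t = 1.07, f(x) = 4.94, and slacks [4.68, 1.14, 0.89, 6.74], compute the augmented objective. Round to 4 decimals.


Step 1: Compute log-barrier.
ln values: [1.5433, 0.131, -0.1165, 1.9081]
phi = -(1.5433 + 0.131 - 0.1165 + 1.9081) = -3.4659
Step 2: Compute augmented objective.
t*f(x) = 1.07*4.94 = 5.2858
Total = 5.2858 - 3.4659 = 1.8199


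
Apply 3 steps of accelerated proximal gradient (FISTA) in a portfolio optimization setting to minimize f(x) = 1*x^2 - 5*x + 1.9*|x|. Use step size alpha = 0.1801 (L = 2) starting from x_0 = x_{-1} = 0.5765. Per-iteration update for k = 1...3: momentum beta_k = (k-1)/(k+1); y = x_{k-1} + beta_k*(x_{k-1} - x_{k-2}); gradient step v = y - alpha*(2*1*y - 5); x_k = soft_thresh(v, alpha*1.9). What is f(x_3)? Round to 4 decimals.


FISTA on f(x) = 1*x^2 - 5*x + 1.9*|x|
L = 2, alpha = 0.1801
Iteration 1: beta = 0.0, y = 0.5765 + 0.0*(0.5765 - 0.5765) = 0.5765
  grad(y) = -3.847, v = y - alpha*grad = 1.2693
  prox(v) = soft_thresh(1.2693, 0.3422) = 0.9272
Iteration 2: beta = 0.3333, y = 0.9272 + 0.3333*(0.9272 - 0.5765) = 1.044
  grad(y) = -2.9119, v = y - alpha*grad = 1.5685
  prox(v) = soft_thresh(1.5685, 0.3422) = 1.2263
Iteration 3: beta = 0.5, y = 1.2263 + 0.5*(1.2263 - 0.9272) = 1.3759
  grad(y) = -2.2483, v = y - alpha*grad = 1.7808
  prox(v) = soft_thresh(1.7808, 0.3422) = 1.4386
f(x_3) = 1*1.4386^2 - 5*1.4386 + 1.9*|1.4386| = -2.3901
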